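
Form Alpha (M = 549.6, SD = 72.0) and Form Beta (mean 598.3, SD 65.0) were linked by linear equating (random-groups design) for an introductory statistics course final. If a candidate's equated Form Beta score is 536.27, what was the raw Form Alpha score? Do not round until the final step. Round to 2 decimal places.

Invert y = (SD_Y/SD_X)(x − M_X) + M_Y:
x = (SD_X/SD_Y)(y − M_Y) + M_X = (72.0/65.0)(536.27 − 598.3) + 549.6
x = 1.107692 × -62.030 + 549.6 = 480.89

480.89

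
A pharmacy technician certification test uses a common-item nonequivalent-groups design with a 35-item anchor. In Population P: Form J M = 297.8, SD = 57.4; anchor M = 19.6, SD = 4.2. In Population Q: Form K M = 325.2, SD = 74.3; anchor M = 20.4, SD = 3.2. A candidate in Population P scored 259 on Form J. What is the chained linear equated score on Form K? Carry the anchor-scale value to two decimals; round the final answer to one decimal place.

240.7

Form J → anchor (Population P): v = (4.2/57.4)(259 − 297.8) + 19.6 = 16.76
anchor → Form K (Population Q): y = (74.3/3.2)(16.76 − 20.4) + 325.2 = 240.7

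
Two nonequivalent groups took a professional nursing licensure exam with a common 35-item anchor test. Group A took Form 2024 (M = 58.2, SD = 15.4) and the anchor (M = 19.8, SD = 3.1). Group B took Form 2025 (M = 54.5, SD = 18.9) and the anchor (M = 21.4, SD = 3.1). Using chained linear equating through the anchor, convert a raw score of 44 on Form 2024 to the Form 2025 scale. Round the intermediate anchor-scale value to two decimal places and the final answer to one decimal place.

Form 2024 → anchor (Group A): v = (3.1/15.4)(44 − 58.2) + 19.8 = 16.94
anchor → Form 2025 (Group B): y = (18.9/3.1)(16.94 − 21.4) + 54.5 = 27.3

27.3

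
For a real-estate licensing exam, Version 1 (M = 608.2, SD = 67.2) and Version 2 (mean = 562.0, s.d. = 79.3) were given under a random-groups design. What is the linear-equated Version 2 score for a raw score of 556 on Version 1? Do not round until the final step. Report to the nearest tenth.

Linear equating: y = (SD_Y/SD_X)(x − M_X) + M_Y
y = (79.3/67.2)(556 − 608.2) + 562.0
y = 1.180060 × -52.2 + 562.0 = -61.5991 + 562.0 = 500.4

500.4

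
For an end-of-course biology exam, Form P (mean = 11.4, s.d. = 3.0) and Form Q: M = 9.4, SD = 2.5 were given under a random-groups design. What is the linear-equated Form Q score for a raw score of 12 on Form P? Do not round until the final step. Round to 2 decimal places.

9.90

Linear equating: y = (SD_Y/SD_X)(x − M_X) + M_Y
y = (2.5/3.0)(12 − 11.4) + 9.4
y = 0.833333 × 0.6 + 9.4 = 0.5000 + 9.4 = 9.90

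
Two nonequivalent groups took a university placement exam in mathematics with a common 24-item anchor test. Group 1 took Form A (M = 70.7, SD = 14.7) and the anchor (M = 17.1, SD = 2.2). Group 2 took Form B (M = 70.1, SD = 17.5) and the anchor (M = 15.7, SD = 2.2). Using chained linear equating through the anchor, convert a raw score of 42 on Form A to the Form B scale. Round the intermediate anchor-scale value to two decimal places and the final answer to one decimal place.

Form A → anchor (Group 1): v = (2.2/14.7)(42 − 70.7) + 17.1 = 12.80
anchor → Form B (Group 2): y = (17.5/2.2)(12.80 − 15.7) + 70.1 = 47.0

47.0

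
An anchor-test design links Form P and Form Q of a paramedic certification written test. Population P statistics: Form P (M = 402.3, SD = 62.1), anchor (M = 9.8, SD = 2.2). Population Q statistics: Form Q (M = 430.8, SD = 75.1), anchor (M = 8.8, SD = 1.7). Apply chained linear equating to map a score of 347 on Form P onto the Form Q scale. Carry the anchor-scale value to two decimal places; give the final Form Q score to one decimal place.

Form P → anchor (Population P): v = (2.2/62.1)(347 − 402.3) + 9.8 = 7.84
anchor → Form Q (Population Q): y = (75.1/1.7)(7.84 − 8.8) + 430.8 = 388.4

388.4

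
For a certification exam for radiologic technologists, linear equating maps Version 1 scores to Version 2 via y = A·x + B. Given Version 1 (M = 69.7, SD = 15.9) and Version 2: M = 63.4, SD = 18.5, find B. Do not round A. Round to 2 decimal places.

-17.70

A = SD_Y / SD_X = 18.5 / 15.9 = 1.163522
B = M_Y − A·M_X = 63.4 − 1.163522 × 69.7 = -17.70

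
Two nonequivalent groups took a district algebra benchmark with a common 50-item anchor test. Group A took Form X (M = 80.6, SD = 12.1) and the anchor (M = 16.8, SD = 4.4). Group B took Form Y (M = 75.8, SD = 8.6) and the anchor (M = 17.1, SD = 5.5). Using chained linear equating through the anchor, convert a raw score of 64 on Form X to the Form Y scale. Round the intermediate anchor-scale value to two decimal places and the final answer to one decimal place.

Form X → anchor (Group A): v = (4.4/12.1)(64 − 80.6) + 16.8 = 10.76
anchor → Form Y (Group B): y = (8.6/5.5)(10.76 − 17.1) + 75.8 = 65.9

65.9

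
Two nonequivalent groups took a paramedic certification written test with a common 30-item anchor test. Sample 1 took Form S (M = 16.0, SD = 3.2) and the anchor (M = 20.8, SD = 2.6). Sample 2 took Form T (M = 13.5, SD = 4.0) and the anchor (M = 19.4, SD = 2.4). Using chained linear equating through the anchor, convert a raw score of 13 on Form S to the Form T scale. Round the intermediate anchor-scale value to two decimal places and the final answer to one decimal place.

11.8

Form S → anchor (Sample 1): v = (2.6/3.2)(13 − 16.0) + 20.8 = 18.36
anchor → Form T (Sample 2): y = (4.0/2.4)(18.36 − 19.4) + 13.5 = 11.8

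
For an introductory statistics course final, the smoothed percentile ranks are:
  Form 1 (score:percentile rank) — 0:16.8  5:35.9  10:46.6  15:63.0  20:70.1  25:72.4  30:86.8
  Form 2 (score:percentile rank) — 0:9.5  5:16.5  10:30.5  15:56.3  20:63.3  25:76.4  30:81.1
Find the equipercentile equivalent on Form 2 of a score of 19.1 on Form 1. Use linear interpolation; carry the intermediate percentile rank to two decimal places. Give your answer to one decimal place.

PR of 19.1 on Form 1: 63.0 + (19.1 − 15)/(20 − 15) × (70.1 − 63.0) = 68.82
On Form 2, PR 68.82 falls between score 20 (PR 63.3) and 25 (PR 76.4).
Interpolate: 20 + (68.82 − 63.3)/(76.4 − 63.3) × (25 − 20) = 22.1

22.1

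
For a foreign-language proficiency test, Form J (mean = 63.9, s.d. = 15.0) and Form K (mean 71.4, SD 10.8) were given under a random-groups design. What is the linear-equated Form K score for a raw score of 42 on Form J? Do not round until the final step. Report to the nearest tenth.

Linear equating: y = (SD_Y/SD_X)(x − M_X) + M_Y
y = (10.8/15.0)(42 − 63.9) + 71.4
y = 0.720000 × -21.9 + 71.4 = -15.7680 + 71.4 = 55.6

55.6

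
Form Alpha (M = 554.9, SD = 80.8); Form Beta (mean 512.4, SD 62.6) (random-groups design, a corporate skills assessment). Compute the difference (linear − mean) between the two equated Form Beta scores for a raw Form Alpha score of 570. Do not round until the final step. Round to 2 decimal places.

Mean-equated: 570 + (512.4 − 554.9) = 527.50
Linear-equated: (62.6/80.8)(570 − 554.9) + 512.4 = 524.099
Difference = 524.099 − 527.50 = -3.40

-3.40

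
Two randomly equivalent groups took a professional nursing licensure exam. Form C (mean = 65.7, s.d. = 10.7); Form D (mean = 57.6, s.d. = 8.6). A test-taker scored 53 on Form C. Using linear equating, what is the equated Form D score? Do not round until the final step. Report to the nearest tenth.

47.4

Linear equating: y = (SD_Y/SD_X)(x − M_X) + M_Y
y = (8.6/10.7)(53 − 65.7) + 57.6
y = 0.803738 × -12.7 + 57.6 = -10.2075 + 57.6 = 47.4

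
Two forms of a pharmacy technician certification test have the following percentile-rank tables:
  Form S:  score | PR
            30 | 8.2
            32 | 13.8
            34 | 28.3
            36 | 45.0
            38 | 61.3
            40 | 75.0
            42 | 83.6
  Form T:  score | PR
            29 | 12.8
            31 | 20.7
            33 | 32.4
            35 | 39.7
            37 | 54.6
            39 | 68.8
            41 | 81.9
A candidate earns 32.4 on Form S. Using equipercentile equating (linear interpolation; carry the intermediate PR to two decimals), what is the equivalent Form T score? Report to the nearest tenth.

PR of 32.4 on Form S: 13.8 + (32.4 − 32)/(34 − 32) × (28.3 − 13.8) = 16.70
On Form T, PR 16.70 falls between score 29 (PR 12.8) and 31 (PR 20.7).
Interpolate: 29 + (16.70 − 12.8)/(20.7 − 12.8) × (31 − 29) = 30.0

30.0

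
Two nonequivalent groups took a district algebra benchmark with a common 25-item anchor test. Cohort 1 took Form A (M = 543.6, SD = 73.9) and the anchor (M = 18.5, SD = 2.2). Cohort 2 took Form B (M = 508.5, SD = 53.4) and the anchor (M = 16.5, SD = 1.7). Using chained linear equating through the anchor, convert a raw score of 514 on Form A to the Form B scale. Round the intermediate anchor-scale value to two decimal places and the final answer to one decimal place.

543.7

Form A → anchor (Cohort 1): v = (2.2/73.9)(514 − 543.6) + 18.5 = 17.62
anchor → Form B (Cohort 2): y = (53.4/1.7)(17.62 − 16.5) + 508.5 = 543.7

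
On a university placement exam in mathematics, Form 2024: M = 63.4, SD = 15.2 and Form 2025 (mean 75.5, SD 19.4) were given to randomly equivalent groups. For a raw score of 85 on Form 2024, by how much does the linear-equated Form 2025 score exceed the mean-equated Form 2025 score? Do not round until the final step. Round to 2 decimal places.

Mean-equated: 85 + (75.5 − 63.4) = 97.10
Linear-equated: (19.4/15.2)(85 − 63.4) + 75.5 = 103.068
Difference = 103.068 − 97.10 = 5.97

5.97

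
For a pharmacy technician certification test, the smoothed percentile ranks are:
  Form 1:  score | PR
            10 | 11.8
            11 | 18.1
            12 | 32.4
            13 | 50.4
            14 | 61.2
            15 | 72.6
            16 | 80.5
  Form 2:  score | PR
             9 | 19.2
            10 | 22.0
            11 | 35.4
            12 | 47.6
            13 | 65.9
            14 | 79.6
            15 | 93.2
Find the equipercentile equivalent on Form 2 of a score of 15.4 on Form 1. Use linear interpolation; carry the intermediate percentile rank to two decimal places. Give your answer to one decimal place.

13.7

PR of 15.4 on Form 1: 72.6 + (15.4 − 15)/(16 − 15) × (80.5 − 72.6) = 75.76
On Form 2, PR 75.76 falls between score 13 (PR 65.9) and 14 (PR 79.6).
Interpolate: 13 + (75.76 − 65.9)/(79.6 − 65.9) × (14 − 13) = 13.7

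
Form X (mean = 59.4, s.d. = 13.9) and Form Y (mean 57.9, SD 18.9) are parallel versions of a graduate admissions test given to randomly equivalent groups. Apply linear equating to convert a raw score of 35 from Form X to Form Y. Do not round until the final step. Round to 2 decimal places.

24.72

Linear equating: y = (SD_Y/SD_X)(x − M_X) + M_Y
y = (18.9/13.9)(35 − 59.4) + 57.9
y = 1.359712 × -24.4 + 57.9 = -33.1770 + 57.9 = 24.72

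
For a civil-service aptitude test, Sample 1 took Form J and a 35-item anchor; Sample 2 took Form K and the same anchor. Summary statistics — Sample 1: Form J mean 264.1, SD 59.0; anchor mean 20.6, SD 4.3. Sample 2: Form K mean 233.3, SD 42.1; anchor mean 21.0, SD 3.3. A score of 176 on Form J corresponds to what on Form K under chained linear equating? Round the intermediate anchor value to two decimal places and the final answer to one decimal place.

Form J → anchor (Sample 1): v = (4.3/59.0)(176 − 264.1) + 20.6 = 14.18
anchor → Form K (Sample 2): y = (42.1/3.3)(14.18 − 21.0) + 233.3 = 146.3

146.3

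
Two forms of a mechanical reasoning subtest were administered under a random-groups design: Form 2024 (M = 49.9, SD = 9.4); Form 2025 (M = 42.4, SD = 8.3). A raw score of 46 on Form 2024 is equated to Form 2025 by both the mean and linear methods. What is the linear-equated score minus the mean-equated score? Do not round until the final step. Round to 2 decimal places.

Mean-equated: 46 + (42.4 − 49.9) = 38.50
Linear-equated: (8.3/9.4)(46 − 49.9) + 42.4 = 38.956
Difference = 38.956 − 38.50 = 0.46

0.46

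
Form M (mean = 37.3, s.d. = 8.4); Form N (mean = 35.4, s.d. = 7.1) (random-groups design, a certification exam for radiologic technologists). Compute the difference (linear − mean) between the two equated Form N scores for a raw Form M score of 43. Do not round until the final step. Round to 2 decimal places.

-0.88

Mean-equated: 43 + (35.4 − 37.3) = 41.10
Linear-equated: (7.1/8.4)(43 − 37.3) + 35.4 = 40.218
Difference = 40.218 − 41.10 = -0.88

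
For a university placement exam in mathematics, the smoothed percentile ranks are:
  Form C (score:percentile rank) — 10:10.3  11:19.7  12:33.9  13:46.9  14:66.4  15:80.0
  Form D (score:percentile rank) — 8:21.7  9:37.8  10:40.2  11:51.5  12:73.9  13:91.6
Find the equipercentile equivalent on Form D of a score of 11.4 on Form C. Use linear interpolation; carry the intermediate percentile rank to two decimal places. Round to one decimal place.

PR of 11.4 on Form C: 19.7 + (11.4 − 11)/(12 − 11) × (33.9 − 19.7) = 25.38
On Form D, PR 25.38 falls between score 8 (PR 21.7) and 9 (PR 37.8).
Interpolate: 8 + (25.38 − 21.7)/(37.8 − 21.7) × (9 − 8) = 8.2

8.2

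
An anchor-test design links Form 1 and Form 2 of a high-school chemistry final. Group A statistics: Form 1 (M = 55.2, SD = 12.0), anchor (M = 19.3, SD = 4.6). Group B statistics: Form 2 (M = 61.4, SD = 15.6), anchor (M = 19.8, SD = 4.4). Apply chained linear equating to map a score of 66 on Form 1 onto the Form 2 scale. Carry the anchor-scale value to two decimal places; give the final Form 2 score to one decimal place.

Form 1 → anchor (Group A): v = (4.6/12.0)(66 − 55.2) + 19.3 = 23.44
anchor → Form 2 (Group B): y = (15.6/4.4)(23.44 − 19.8) + 61.4 = 74.3

74.3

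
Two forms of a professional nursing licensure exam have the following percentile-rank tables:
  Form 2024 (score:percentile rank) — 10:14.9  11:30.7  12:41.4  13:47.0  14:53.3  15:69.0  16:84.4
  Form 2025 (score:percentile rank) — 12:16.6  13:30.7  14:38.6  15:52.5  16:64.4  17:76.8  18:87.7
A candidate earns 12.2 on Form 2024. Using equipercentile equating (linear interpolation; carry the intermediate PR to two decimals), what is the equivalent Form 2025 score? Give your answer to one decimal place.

14.3

PR of 12.2 on Form 2024: 41.4 + (12.2 − 12)/(13 − 12) × (47.0 − 41.4) = 42.52
On Form 2025, PR 42.52 falls between score 14 (PR 38.6) and 15 (PR 52.5).
Interpolate: 14 + (42.52 − 38.6)/(52.5 − 38.6) × (15 − 14) = 14.3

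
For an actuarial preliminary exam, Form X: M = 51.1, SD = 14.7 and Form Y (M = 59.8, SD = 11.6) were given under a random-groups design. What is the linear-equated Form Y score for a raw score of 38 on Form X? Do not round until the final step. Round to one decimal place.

Linear equating: y = (SD_Y/SD_X)(x − M_X) + M_Y
y = (11.6/14.7)(38 − 51.1) + 59.8
y = 0.789116 × -13.1 + 59.8 = -10.3374 + 59.8 = 49.5

49.5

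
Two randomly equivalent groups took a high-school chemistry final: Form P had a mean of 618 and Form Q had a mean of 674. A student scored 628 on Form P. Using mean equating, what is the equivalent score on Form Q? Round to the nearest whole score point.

684

Mean equating: y = x + (M_Y − M_X) = 628 + (674 − 618) = 684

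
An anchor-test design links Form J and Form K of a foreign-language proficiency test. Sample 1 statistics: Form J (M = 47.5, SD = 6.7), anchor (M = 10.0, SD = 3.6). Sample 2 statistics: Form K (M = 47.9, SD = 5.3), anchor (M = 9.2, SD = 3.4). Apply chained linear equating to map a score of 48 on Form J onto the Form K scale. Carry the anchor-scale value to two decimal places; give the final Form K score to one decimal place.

Form J → anchor (Sample 1): v = (3.6/6.7)(48 − 47.5) + 10.0 = 10.27
anchor → Form K (Sample 2): y = (5.3/3.4)(10.27 − 9.2) + 47.9 = 49.6

49.6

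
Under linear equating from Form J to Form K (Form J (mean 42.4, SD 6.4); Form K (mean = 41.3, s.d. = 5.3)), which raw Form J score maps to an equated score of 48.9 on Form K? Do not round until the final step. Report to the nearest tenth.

Invert y = (SD_Y/SD_X)(x − M_X) + M_Y:
x = (SD_X/SD_Y)(y − M_Y) + M_X = (6.4/5.3)(48.9 − 41.3) + 42.4
x = 1.207547 × 7.600 + 42.4 = 51.6

51.6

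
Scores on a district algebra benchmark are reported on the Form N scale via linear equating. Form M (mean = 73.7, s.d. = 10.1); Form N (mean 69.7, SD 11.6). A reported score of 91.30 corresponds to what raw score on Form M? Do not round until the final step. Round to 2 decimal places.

92.51

Invert y = (SD_Y/SD_X)(x − M_X) + M_Y:
x = (SD_X/SD_Y)(y − M_Y) + M_X = (10.1/11.6)(91.30 − 69.7) + 73.7
x = 0.870690 × 21.600 + 73.7 = 92.51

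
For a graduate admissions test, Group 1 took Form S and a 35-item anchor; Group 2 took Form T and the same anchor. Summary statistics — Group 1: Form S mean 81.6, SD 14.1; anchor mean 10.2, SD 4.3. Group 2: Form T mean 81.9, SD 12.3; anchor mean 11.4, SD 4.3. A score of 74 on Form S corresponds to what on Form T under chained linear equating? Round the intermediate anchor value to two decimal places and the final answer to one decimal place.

Form S → anchor (Group 1): v = (4.3/14.1)(74 − 81.6) + 10.2 = 7.88
anchor → Form T (Group 2): y = (12.3/4.3)(7.88 − 11.4) + 81.9 = 71.8

71.8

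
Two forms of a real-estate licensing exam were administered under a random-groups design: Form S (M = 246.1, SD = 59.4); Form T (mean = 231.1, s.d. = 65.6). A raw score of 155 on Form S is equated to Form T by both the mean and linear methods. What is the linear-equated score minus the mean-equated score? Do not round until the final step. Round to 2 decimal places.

Mean-equated: 155 + (231.1 − 246.1) = 140.00
Linear-equated: (65.6/59.4)(155 − 246.1) + 231.1 = 130.491
Difference = 130.491 − 140.00 = -9.51

-9.51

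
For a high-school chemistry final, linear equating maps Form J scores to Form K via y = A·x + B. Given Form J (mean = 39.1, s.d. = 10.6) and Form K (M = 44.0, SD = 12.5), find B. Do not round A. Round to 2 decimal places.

-2.11

A = SD_Y / SD_X = 12.5 / 10.6 = 1.179245
B = M_Y − A·M_X = 44.0 − 1.179245 × 39.1 = -2.11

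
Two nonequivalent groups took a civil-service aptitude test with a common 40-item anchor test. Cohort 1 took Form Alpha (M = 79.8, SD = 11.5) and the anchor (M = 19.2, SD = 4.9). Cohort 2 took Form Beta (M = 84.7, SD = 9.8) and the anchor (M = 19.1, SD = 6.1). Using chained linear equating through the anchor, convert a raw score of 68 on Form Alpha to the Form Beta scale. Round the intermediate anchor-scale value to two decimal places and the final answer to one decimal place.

76.8

Form Alpha → anchor (Cohort 1): v = (4.9/11.5)(68 − 79.8) + 19.2 = 14.17
anchor → Form Beta (Cohort 2): y = (9.8/6.1)(14.17 − 19.1) + 84.7 = 76.8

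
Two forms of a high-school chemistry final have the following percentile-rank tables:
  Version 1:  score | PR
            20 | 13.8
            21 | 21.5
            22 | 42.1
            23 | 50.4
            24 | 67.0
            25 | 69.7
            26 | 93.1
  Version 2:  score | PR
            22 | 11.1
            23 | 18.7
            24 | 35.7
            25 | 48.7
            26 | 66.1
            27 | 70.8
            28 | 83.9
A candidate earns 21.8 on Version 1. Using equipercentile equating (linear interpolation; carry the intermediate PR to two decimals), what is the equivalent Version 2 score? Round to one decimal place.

24.2

PR of 21.8 on Version 1: 21.5 + (21.8 − 21)/(22 − 21) × (42.1 − 21.5) = 37.98
On Version 2, PR 37.98 falls between score 24 (PR 35.7) and 25 (PR 48.7).
Interpolate: 24 + (37.98 − 35.7)/(48.7 − 35.7) × (25 − 24) = 24.2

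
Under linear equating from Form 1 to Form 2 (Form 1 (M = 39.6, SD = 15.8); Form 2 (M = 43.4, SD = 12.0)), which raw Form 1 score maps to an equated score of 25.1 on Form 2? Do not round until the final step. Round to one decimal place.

Invert y = (SD_Y/SD_X)(x − M_X) + M_Y:
x = (SD_X/SD_Y)(y − M_Y) + M_X = (15.8/12.0)(25.1 − 43.4) + 39.6
x = 1.316667 × -18.300 + 39.6 = 15.5

15.5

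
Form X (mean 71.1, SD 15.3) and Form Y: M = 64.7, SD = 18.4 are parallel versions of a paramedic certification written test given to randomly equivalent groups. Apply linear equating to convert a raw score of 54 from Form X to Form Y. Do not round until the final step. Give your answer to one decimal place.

44.1

Linear equating: y = (SD_Y/SD_X)(x − M_X) + M_Y
y = (18.4/15.3)(54 − 71.1) + 64.7
y = 1.202614 × -17.1 + 64.7 = -20.5647 + 64.7 = 44.1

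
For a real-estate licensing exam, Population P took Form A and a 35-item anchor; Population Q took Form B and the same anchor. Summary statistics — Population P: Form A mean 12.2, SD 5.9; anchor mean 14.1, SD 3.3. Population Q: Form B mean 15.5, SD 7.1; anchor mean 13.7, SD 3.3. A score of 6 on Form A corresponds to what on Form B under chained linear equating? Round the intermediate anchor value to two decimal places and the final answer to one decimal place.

Form A → anchor (Population P): v = (3.3/5.9)(6 − 12.2) + 14.1 = 10.63
anchor → Form B (Population Q): y = (7.1/3.3)(10.63 − 13.7) + 15.5 = 8.9

8.9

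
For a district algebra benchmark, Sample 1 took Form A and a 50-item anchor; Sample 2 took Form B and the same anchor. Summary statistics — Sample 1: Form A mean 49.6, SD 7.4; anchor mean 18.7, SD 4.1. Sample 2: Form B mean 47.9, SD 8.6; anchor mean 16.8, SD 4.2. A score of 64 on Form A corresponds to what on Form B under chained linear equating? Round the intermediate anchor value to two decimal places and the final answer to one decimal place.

Form A → anchor (Sample 1): v = (4.1/7.4)(64 − 49.6) + 18.7 = 26.68
anchor → Form B (Sample 2): y = (8.6/4.2)(26.68 − 16.8) + 47.9 = 68.1

68.1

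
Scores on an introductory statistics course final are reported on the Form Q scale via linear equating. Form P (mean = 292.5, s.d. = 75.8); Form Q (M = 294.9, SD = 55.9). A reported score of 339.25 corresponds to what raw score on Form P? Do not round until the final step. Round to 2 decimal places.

Invert y = (SD_Y/SD_X)(x − M_X) + M_Y:
x = (SD_X/SD_Y)(y − M_Y) + M_X = (75.8/55.9)(339.25 − 294.9) + 292.5
x = 1.355993 × 44.350 + 292.5 = 352.64

352.64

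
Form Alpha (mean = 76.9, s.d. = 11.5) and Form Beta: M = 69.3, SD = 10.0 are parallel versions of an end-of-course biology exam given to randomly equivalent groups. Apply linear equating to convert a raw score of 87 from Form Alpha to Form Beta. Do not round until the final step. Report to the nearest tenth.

78.1

Linear equating: y = (SD_Y/SD_X)(x − M_X) + M_Y
y = (10.0/11.5)(87 − 76.9) + 69.3
y = 0.869565 × 10.1 + 69.3 = 8.7826 + 69.3 = 78.1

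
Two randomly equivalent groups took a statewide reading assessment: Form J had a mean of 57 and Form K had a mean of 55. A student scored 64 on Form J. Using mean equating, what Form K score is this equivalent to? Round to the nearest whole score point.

Mean equating: y = x + (M_Y − M_X) = 64 + (55 − 57) = 62

62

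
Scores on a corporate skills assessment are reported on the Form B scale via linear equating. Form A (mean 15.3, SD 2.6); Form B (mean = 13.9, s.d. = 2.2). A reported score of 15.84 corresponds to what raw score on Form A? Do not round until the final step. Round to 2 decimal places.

17.59

Invert y = (SD_Y/SD_X)(x − M_X) + M_Y:
x = (SD_X/SD_Y)(y − M_Y) + M_X = (2.6/2.2)(15.84 − 13.9) + 15.3
x = 1.181818 × 1.940 + 15.3 = 17.59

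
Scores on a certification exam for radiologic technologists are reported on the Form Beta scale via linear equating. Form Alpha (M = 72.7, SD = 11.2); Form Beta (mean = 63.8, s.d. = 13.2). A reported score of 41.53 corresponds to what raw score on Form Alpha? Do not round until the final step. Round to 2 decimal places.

Invert y = (SD_Y/SD_X)(x − M_X) + M_Y:
x = (SD_X/SD_Y)(y − M_Y) + M_X = (11.2/13.2)(41.53 − 63.8) + 72.7
x = 0.848485 × -22.270 + 72.7 = 53.80

53.80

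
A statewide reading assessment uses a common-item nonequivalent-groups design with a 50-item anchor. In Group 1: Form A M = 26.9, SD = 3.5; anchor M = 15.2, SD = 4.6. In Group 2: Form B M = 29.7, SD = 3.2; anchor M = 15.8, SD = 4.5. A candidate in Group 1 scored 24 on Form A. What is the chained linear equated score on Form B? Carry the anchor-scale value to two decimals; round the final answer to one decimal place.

26.6

Form A → anchor (Group 1): v = (4.6/3.5)(24 − 26.9) + 15.2 = 11.39
anchor → Form B (Group 2): y = (3.2/4.5)(11.39 − 15.8) + 29.7 = 26.6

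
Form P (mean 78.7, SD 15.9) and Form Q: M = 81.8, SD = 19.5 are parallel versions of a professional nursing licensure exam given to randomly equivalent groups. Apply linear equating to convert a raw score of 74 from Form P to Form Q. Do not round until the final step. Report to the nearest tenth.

Linear equating: y = (SD_Y/SD_X)(x − M_X) + M_Y
y = (19.5/15.9)(74 − 78.7) + 81.8
y = 1.226415 × -4.7 + 81.8 = -5.7642 + 81.8 = 76.0

76.0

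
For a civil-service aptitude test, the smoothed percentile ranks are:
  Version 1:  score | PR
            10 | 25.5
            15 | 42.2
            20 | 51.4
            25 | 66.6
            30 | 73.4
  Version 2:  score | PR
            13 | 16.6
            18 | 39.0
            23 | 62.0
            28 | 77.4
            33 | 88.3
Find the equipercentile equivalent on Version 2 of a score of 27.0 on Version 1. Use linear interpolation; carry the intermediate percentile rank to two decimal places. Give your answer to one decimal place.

25.4

PR of 27.0 on Version 1: 66.6 + (27.0 − 25)/(30 − 25) × (73.4 − 66.6) = 69.32
On Version 2, PR 69.32 falls between score 23 (PR 62.0) and 28 (PR 77.4).
Interpolate: 23 + (69.32 − 62.0)/(77.4 − 62.0) × (28 − 23) = 25.4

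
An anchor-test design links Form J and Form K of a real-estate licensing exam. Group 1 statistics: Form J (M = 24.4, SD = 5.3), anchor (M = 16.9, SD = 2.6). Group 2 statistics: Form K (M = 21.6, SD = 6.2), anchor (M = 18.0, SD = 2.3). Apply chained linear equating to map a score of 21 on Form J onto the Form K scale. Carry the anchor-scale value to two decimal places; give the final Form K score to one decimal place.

14.1

Form J → anchor (Group 1): v = (2.6/5.3)(21 − 24.4) + 16.9 = 15.23
anchor → Form K (Group 2): y = (6.2/2.3)(15.23 − 18.0) + 21.6 = 14.1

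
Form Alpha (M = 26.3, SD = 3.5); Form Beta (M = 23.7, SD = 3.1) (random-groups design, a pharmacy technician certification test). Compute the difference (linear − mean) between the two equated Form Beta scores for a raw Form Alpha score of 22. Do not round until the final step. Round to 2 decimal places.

Mean-equated: 22 + (23.7 − 26.3) = 19.40
Linear-equated: (3.1/3.5)(22 − 26.3) + 23.7 = 19.891
Difference = 19.891 − 19.40 = 0.49

0.49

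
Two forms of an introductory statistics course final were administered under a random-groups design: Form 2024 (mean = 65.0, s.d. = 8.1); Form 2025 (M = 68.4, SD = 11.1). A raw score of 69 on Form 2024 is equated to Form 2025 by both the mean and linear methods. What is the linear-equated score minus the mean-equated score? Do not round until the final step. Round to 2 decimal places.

Mean-equated: 69 + (68.4 − 65.0) = 72.40
Linear-equated: (11.1/8.1)(69 − 65.0) + 68.4 = 73.881
Difference = 73.881 − 72.40 = 1.48

1.48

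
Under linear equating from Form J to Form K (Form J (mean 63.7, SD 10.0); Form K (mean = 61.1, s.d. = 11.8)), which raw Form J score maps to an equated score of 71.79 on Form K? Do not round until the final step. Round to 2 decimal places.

Invert y = (SD_Y/SD_X)(x − M_X) + M_Y:
x = (SD_X/SD_Y)(y − M_Y) + M_X = (10.0/11.8)(71.79 − 61.1) + 63.7
x = 0.847458 × 10.690 + 63.7 = 72.76

72.76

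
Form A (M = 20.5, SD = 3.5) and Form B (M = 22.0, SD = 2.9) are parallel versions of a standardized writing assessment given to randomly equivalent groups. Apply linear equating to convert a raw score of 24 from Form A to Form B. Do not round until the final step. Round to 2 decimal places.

24.90

Linear equating: y = (SD_Y/SD_X)(x − M_X) + M_Y
y = (2.9/3.5)(24 − 20.5) + 22.0
y = 0.828571 × 3.5 + 22.0 = 2.9000 + 22.0 = 24.90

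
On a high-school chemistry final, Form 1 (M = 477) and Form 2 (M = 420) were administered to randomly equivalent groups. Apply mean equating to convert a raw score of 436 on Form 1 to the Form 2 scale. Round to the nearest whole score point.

379

Mean equating: y = x + (M_Y − M_X) = 436 + (420 − 477) = 379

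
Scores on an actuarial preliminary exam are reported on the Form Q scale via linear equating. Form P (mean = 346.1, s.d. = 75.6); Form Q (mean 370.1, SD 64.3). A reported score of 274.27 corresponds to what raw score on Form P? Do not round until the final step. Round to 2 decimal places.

233.43

Invert y = (SD_Y/SD_X)(x − M_X) + M_Y:
x = (SD_X/SD_Y)(y − M_Y) + M_X = (75.6/64.3)(274.27 − 370.1) + 346.1
x = 1.175739 × -95.830 + 346.1 = 233.43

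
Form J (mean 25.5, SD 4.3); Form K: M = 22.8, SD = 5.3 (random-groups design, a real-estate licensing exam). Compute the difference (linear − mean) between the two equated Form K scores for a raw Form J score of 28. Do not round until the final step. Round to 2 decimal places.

Mean-equated: 28 + (22.8 − 25.5) = 25.30
Linear-equated: (5.3/4.3)(28 − 25.5) + 22.8 = 25.881
Difference = 25.881 − 25.30 = 0.58

0.58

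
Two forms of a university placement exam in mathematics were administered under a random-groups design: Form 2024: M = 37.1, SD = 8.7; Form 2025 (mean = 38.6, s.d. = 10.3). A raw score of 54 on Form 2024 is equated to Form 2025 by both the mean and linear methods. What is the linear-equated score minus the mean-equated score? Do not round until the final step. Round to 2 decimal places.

Mean-equated: 54 + (38.6 − 37.1) = 55.50
Linear-equated: (10.3/8.7)(54 − 37.1) + 38.6 = 58.608
Difference = 58.608 − 55.50 = 3.11

3.11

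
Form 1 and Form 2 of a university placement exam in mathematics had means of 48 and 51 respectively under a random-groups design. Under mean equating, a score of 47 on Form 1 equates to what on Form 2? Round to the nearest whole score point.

50

Mean equating: y = x + (M_Y − M_X) = 47 + (51 − 48) = 50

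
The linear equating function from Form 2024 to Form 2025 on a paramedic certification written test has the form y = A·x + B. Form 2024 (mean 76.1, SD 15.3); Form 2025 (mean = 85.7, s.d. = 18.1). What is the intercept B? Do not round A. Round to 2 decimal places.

-4.33

A = SD_Y / SD_X = 18.1 / 15.3 = 1.183007
B = M_Y − A·M_X = 85.7 − 1.183007 × 76.1 = -4.33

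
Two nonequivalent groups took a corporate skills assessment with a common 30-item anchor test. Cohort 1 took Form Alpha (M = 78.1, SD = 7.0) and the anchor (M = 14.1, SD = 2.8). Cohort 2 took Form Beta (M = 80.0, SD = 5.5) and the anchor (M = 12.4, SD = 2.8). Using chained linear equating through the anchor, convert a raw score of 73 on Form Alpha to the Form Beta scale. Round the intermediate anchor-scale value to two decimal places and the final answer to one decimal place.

79.3

Form Alpha → anchor (Cohort 1): v = (2.8/7.0)(73 − 78.1) + 14.1 = 12.06
anchor → Form Beta (Cohort 2): y = (5.5/2.8)(12.06 − 12.4) + 80.0 = 79.3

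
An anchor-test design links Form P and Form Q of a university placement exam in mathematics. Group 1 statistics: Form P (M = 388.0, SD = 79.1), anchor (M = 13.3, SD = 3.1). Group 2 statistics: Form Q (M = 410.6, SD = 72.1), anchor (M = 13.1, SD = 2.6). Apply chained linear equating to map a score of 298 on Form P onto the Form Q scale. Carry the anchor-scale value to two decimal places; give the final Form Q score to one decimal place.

318.3

Form P → anchor (Group 1): v = (3.1/79.1)(298 − 388.0) + 13.3 = 9.77
anchor → Form Q (Group 2): y = (72.1/2.6)(9.77 − 13.1) + 410.6 = 318.3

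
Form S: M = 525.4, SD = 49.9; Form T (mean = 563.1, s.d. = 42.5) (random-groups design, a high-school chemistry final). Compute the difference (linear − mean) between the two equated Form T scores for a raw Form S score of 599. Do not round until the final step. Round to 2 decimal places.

Mean-equated: 599 + (563.1 − 525.4) = 636.70
Linear-equated: (42.5/49.9)(599 − 525.4) + 563.1 = 625.785
Difference = 625.785 − 636.70 = -10.91

-10.91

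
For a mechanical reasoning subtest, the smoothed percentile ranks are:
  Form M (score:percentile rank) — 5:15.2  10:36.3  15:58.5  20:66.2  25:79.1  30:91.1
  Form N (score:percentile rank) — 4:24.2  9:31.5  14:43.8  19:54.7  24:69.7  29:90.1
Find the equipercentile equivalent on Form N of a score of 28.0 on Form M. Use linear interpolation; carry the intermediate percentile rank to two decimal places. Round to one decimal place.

28.1

PR of 28.0 on Form M: 79.1 + (28.0 − 25)/(30 − 25) × (91.1 − 79.1) = 86.30
On Form N, PR 86.30 falls between score 24 (PR 69.7) and 29 (PR 90.1).
Interpolate: 24 + (86.30 − 69.7)/(90.1 − 69.7) × (29 − 24) = 28.1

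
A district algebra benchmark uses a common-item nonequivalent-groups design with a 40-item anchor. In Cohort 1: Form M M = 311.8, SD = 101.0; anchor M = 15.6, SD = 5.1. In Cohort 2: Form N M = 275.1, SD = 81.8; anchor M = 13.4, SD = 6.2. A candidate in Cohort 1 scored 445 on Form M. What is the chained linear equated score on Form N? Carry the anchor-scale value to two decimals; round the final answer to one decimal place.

392.9

Form M → anchor (Cohort 1): v = (5.1/101.0)(445 − 311.8) + 15.6 = 22.33
anchor → Form N (Cohort 2): y = (81.8/6.2)(22.33 − 13.4) + 275.1 = 392.9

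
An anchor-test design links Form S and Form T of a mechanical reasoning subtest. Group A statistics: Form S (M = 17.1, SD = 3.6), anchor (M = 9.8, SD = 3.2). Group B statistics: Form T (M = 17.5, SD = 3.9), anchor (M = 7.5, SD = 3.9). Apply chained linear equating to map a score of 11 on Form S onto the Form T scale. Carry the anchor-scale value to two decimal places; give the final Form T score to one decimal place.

Form S → anchor (Group A): v = (3.2/3.6)(11 − 17.1) + 9.8 = 4.38
anchor → Form T (Group B): y = (3.9/3.9)(4.38 − 7.5) + 17.5 = 14.4

14.4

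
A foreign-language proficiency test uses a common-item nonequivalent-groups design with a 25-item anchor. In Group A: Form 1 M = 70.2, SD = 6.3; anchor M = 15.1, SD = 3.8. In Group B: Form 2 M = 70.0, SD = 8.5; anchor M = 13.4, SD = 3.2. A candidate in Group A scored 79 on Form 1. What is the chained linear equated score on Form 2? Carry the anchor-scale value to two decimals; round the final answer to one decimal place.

88.6

Form 1 → anchor (Group A): v = (3.8/6.3)(79 − 70.2) + 15.1 = 20.41
anchor → Form 2 (Group B): y = (8.5/3.2)(20.41 − 13.4) + 70.0 = 88.6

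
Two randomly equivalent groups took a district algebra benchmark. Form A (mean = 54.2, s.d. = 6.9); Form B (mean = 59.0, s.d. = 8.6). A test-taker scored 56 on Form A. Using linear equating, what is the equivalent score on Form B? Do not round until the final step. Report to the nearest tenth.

61.2

Linear equating: y = (SD_Y/SD_X)(x − M_X) + M_Y
y = (8.6/6.9)(56 − 54.2) + 59.0
y = 1.246377 × 1.8 + 59.0 = 2.2435 + 59.0 = 61.2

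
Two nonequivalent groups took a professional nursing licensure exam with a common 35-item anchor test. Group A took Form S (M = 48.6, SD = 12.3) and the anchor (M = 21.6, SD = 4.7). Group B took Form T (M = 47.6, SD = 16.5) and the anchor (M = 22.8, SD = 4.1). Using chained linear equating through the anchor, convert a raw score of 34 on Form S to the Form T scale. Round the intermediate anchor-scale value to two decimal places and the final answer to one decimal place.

20.3

Form S → anchor (Group A): v = (4.7/12.3)(34 − 48.6) + 21.6 = 16.02
anchor → Form T (Group B): y = (16.5/4.1)(16.02 − 22.8) + 47.6 = 20.3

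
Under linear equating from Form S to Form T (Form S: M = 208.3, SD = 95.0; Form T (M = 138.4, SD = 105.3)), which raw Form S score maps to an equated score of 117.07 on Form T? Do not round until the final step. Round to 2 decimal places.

Invert y = (SD_Y/SD_X)(x − M_X) + M_Y:
x = (SD_X/SD_Y)(y − M_Y) + M_X = (95.0/105.3)(117.07 − 138.4) + 208.3
x = 0.902184 × -21.330 + 208.3 = 189.06

189.06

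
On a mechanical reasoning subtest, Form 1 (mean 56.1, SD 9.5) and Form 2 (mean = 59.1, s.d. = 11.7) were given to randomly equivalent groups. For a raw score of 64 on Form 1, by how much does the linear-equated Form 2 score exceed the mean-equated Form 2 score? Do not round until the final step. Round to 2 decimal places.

Mean-equated: 64 + (59.1 − 56.1) = 67.00
Linear-equated: (11.7/9.5)(64 − 56.1) + 59.1 = 68.829
Difference = 68.829 − 67.00 = 1.83

1.83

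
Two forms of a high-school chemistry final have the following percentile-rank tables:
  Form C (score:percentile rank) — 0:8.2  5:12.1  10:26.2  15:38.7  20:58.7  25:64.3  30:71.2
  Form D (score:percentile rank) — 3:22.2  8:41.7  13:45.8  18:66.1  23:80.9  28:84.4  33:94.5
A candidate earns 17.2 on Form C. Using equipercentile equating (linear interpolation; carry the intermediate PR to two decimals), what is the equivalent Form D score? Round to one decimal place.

13.4

PR of 17.2 on Form C: 38.7 + (17.2 − 15)/(20 − 15) × (58.7 − 38.7) = 47.50
On Form D, PR 47.50 falls between score 13 (PR 45.8) and 18 (PR 66.1).
Interpolate: 13 + (47.50 − 45.8)/(66.1 − 45.8) × (18 − 13) = 13.4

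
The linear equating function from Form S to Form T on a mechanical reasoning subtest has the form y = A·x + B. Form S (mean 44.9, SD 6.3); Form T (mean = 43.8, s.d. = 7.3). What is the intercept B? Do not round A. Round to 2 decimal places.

A = SD_Y / SD_X = 7.3 / 6.3 = 1.158730
B = M_Y − A·M_X = 43.8 − 1.158730 × 44.9 = -8.23

-8.23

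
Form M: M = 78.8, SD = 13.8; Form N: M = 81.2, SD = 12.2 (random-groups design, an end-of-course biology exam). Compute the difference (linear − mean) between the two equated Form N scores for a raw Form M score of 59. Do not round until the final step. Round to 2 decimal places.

Mean-equated: 59 + (81.2 − 78.8) = 61.40
Linear-equated: (12.2/13.8)(59 − 78.8) + 81.2 = 63.696
Difference = 63.696 − 61.40 = 2.30

2.30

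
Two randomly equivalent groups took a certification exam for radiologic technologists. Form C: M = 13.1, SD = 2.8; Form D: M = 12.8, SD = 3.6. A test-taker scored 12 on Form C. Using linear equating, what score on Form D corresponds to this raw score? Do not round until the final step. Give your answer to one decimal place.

Linear equating: y = (SD_Y/SD_X)(x − M_X) + M_Y
y = (3.6/2.8)(12 − 13.1) + 12.8
y = 1.285714 × -1.1 + 12.8 = -1.4143 + 12.8 = 11.4

11.4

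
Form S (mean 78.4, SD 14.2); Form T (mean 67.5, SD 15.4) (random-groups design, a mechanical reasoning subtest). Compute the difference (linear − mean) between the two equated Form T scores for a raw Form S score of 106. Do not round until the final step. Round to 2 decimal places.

Mean-equated: 106 + (67.5 − 78.4) = 95.10
Linear-equated: (15.4/14.2)(106 − 78.4) + 67.5 = 97.432
Difference = 97.432 − 95.10 = 2.33

2.33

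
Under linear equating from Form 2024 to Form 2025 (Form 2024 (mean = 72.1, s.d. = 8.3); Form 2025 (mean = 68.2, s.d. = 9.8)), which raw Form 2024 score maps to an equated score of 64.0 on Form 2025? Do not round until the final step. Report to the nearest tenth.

68.5

Invert y = (SD_Y/SD_X)(x − M_X) + M_Y:
x = (SD_X/SD_Y)(y − M_Y) + M_X = (8.3/9.8)(64.0 − 68.2) + 72.1
x = 0.846939 × -4.200 + 72.1 = 68.5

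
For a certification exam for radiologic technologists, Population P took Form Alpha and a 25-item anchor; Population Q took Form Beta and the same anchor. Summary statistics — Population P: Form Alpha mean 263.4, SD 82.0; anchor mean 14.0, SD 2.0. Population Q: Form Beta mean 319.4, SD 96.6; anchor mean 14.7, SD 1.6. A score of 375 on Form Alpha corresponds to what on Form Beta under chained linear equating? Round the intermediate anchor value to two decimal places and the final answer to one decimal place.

441.4

Form Alpha → anchor (Population P): v = (2.0/82.0)(375 − 263.4) + 14.0 = 16.72
anchor → Form Beta (Population Q): y = (96.6/1.6)(16.72 − 14.7) + 319.4 = 441.4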